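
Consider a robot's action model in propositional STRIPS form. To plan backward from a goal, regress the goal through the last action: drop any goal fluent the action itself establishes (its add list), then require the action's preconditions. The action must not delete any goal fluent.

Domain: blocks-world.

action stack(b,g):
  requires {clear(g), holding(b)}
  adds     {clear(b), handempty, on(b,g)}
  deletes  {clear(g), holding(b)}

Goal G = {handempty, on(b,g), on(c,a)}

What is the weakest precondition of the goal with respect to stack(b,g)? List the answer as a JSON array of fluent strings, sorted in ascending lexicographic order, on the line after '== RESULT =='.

Regress:
  G ∩ del = {}  (empty — regression defined)
  G \ add = {handempty, on(b,g), on(c,a)} \ {clear(b), handempty, on(b,g)} = {on(c,a)}
  ∪ pre   = {on(c,a)} ∪ {clear(g), holding(b)}
          = {clear(g), holding(b), on(c,a)}

== RESULT ==
["clear(g)", "holding(b)", "on(c,a)"]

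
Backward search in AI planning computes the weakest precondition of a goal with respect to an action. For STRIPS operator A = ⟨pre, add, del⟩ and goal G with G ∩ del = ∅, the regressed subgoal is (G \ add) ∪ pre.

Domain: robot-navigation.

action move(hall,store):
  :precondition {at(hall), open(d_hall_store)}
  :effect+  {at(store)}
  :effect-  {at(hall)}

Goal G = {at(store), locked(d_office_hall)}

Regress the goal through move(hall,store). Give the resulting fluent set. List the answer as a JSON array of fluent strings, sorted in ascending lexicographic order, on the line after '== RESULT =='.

Regress:
  G ∩ del = {}  (empty — regression defined)
  G \ add = {at(store), locked(d_office_hall)} \ {at(store)} = {locked(d_office_hall)}
  ∪ pre   = {locked(d_office_hall)} ∪ {at(hall), open(d_hall_store)}
          = {at(hall), locked(d_office_hall), open(d_hall_store)}

== RESULT ==
["at(hall)", "locked(d_office_hall)", "open(d_hall_store)"]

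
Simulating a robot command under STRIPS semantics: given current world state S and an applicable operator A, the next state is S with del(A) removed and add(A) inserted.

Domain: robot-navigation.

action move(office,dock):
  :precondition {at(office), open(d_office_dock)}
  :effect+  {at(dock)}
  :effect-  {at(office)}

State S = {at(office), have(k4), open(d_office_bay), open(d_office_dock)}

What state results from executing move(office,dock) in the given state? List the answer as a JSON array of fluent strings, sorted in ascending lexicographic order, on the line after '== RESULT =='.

Compute (S \ del) ∪ add:
  pre ⊆ S: {at(office), open(d_office_dock)} ⊆ S  — applicable
  S \ del = {have(k4), open(d_office_bay), open(d_office_dock)}
  ∪ add   = {at(dock), have(k4), open(d_office_bay), open(d_office_dock)}

== RESULT ==
["at(dock)", "have(k4)", "open(d_office_bay)", "open(d_office_dock)"]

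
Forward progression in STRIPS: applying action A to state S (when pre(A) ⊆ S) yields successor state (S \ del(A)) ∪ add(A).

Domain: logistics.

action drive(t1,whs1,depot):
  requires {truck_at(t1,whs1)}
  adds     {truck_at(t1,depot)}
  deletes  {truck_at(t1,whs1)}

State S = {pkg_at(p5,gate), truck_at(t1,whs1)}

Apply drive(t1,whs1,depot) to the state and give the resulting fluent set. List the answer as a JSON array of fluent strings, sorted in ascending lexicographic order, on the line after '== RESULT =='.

Progress:
  pre ⊆ S: {truck_at(t1,whs1)} ⊆ S  — applicable
  S \ del = {pkg_at(p5,gate)}
  ∪ add   = {pkg_at(p5,gate), truck_at(t1,depot)}

== RESULT ==
["pkg_at(p5,gate)", "truck_at(t1,depot)"]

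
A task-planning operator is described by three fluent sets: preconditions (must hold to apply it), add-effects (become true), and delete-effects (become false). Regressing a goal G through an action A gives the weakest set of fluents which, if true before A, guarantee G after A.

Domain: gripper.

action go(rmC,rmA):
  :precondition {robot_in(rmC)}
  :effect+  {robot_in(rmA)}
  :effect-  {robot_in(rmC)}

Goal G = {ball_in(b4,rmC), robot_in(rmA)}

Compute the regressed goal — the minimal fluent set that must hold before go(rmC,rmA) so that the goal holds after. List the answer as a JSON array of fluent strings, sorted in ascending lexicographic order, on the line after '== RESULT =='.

Compute (G \ add) ∪ pre:
  G ∩ del = {}  (empty — regression defined)
  G \ add = {ball_in(b4,rmC), robot_in(rmA)} \ {robot_in(rmA)} = {ball_in(b4,rmC)}
  ∪ pre   = {ball_in(b4,rmC)} ∪ {robot_in(rmC)}
          = {ball_in(b4,rmC), robot_in(rmC)}

== RESULT ==
["ball_in(b4,rmC)", "robot_in(rmC)"]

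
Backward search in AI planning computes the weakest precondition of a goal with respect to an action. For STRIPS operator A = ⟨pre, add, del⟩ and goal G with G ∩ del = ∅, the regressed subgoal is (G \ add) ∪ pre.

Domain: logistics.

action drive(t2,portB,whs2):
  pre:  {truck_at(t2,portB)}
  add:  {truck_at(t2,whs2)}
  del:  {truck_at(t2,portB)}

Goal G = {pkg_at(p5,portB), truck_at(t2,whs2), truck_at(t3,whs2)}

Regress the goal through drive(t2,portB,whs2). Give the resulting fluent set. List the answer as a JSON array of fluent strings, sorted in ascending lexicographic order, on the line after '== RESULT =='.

Regress:
  G ∩ del = {}  (empty — regression defined)
  G \ add = {pkg_at(p5,portB), truck_at(t2,whs2), truck_at(t3,whs2)} \ {truck_at(t2,whs2)} = {pkg_at(p5,portB), truck_at(t3,whs2)}
  ∪ pre   = {pkg_at(p5,portB), truck_at(t3,whs2)} ∪ {truck_at(t2,portB)}
          = {pkg_at(p5,portB), truck_at(t2,portB), truck_at(t3,whs2)}

== RESULT ==
["pkg_at(p5,portB)", "truck_at(t2,portB)", "truck_at(t3,whs2)"]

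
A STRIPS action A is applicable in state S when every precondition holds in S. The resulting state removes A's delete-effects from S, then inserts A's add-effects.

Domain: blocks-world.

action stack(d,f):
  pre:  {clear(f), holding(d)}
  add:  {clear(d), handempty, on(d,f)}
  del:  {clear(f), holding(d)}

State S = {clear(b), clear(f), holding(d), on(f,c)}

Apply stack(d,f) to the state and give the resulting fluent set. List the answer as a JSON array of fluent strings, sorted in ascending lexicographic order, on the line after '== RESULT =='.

Progress:
  pre ⊆ S: {clear(f), holding(d)} ⊆ S  — applicable
  S \ del = {clear(b), on(f,c)}
  ∪ add   = {clear(b), clear(d), handempty, on(d,f), on(f,c)}

== RESULT ==
["clear(b)", "clear(d)", "handempty", "on(d,f)", "on(f,c)"]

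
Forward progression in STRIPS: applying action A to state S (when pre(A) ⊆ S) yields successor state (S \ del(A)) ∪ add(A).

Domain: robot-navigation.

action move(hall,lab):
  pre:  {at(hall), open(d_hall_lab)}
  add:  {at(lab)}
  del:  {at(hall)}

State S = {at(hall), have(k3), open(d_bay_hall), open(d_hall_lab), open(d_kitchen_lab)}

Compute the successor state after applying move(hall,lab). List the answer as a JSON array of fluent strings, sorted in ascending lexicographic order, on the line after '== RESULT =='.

Compute (S \ del) ∪ add:
  pre ⊆ S: {at(hall), open(d_hall_lab)} ⊆ S  — applicable
  S \ del = {have(k3), open(d_bay_hall), open(d_hall_lab), open(d_kitchen_lab)}
  ∪ add   = {at(lab), have(k3), open(d_bay_hall), open(d_hall_lab), open(d_kitchen_lab)}

== RESULT ==
["at(lab)", "have(k3)", "open(d_bay_hall)", "open(d_hall_lab)", "open(d_kitchen_lab)"]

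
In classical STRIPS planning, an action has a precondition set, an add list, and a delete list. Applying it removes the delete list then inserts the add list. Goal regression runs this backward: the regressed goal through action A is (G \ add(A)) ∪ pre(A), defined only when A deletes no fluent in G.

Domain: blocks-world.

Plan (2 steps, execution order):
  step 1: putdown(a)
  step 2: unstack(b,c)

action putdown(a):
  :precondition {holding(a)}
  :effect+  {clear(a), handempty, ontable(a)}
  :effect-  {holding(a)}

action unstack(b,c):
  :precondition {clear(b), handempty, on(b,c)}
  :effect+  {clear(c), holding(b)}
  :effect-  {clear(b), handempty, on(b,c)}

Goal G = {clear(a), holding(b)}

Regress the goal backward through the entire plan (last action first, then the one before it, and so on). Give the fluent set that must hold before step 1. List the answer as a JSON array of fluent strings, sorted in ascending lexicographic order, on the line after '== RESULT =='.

Regress step by step:
  through step 2 (unstack(b,c)): drop {holding(b)}, keep {clear(a)}, require {clear(b), handempty, on(b,c)}
    → {clear(a), clear(b), handempty, on(b,c)}
  through step 1 (putdown(a)): drop {clear(a), handempty}, keep {clear(b), on(b,c)}, require {holding(a)}
    → {clear(b), holding(a), on(b,c)}

== RESULT ==
["clear(b)", "holding(a)", "on(b,c)"]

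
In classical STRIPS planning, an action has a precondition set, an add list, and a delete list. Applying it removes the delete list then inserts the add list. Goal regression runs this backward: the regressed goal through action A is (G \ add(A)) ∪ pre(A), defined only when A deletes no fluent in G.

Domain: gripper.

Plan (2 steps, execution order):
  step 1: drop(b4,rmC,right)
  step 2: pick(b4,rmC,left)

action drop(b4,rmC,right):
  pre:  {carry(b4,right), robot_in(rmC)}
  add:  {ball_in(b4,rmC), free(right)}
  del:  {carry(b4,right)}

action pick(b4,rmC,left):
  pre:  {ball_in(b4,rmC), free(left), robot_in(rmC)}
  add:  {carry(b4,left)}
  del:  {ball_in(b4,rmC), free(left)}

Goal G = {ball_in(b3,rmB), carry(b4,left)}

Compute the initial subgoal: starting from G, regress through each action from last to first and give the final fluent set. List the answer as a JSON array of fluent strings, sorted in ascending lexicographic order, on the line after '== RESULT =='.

Work backward from the goal:
  through step 2 (pick(b4,rmC,left)): drop {carry(b4,left)}, keep {ball_in(b3,rmB)}, require {ball_in(b4,rmC), free(left), robot_in(rmC)}
    → {ball_in(b3,rmB), ball_in(b4,rmC), free(left), robot_in(rmC)}
  through step 1 (drop(b4,rmC,right)): drop {ball_in(b4,rmC)}, keep {ball_in(b3,rmB), free(left), robot_in(rmC)}, require {carry(b4,right), robot_in(rmC)}
    → {ball_in(b3,rmB), carry(b4,right), free(left), robot_in(rmC)}

== RESULT ==
["ball_in(b3,rmB)", "carry(b4,right)", "free(left)", "robot_in(rmC)"]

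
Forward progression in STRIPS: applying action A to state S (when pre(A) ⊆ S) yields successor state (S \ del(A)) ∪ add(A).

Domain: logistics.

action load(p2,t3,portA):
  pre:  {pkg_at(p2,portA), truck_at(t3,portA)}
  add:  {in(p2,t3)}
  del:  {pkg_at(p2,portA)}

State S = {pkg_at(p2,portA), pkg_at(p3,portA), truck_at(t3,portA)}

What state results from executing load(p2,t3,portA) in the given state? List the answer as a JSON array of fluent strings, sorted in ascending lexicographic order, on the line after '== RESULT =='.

Progress:
  pre ⊆ S: {pkg_at(p2,portA), truck_at(t3,portA)} ⊆ S  — applicable
  S \ del = {pkg_at(p3,portA), truck_at(t3,portA)}
  ∪ add   = {in(p2,t3), pkg_at(p3,portA), truck_at(t3,portA)}

== RESULT ==
["in(p2,t3)", "pkg_at(p3,portA)", "truck_at(t3,portA)"]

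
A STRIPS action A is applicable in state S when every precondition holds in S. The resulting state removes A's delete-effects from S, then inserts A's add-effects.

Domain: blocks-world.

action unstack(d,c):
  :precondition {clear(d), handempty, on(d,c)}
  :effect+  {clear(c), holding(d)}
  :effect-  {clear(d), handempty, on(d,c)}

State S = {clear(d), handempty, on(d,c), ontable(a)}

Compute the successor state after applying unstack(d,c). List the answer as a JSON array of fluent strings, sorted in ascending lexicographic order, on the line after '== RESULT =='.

Compute (S \ del) ∪ add:
  pre ⊆ S: {clear(d), handempty, on(d,c)} ⊆ S  — applicable
  S \ del = {ontable(a)}
  ∪ add   = {clear(c), holding(d), ontable(a)}

== RESULT ==
["clear(c)", "holding(d)", "ontable(a)"]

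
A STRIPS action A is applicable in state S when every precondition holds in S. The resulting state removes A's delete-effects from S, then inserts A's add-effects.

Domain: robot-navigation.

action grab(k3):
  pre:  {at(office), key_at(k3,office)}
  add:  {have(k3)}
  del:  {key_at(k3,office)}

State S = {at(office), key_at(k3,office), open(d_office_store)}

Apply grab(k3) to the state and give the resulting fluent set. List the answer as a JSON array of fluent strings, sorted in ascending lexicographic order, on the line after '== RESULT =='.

Compute (S \ del) ∪ add:
  pre ⊆ S: {at(office), key_at(k3,office)} ⊆ S  — applicable
  S \ del = {at(office), open(d_office_store)}
  ∪ add   = {at(office), have(k3), open(d_office_store)}

== RESULT ==
["at(office)", "have(k3)", "open(d_office_store)"]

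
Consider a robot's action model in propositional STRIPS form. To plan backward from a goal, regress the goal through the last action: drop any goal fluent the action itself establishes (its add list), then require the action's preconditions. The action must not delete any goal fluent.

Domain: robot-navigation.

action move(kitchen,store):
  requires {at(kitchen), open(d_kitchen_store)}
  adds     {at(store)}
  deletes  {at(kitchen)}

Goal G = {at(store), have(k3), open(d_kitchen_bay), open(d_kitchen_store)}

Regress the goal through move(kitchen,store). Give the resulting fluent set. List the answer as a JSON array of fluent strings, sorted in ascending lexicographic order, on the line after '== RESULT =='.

Regress:
  G ∩ del = {}  (empty — regression defined)
  G \ add = {at(store), have(k3), open(d_kitchen_bay), open(d_kitchen_store)} \ {at(store)} = {have(k3), open(d_kitchen_bay), open(d_kitchen_store)}
  ∪ pre   = {have(k3), open(d_kitchen_bay), open(d_kitchen_store)} ∪ {at(kitchen), open(d_kitchen_store)}
          = {at(kitchen), have(k3), open(d_kitchen_bay), open(d_kitchen_store)}

== RESULT ==
["at(kitchen)", "have(k3)", "open(d_kitchen_bay)", "open(d_kitchen_store)"]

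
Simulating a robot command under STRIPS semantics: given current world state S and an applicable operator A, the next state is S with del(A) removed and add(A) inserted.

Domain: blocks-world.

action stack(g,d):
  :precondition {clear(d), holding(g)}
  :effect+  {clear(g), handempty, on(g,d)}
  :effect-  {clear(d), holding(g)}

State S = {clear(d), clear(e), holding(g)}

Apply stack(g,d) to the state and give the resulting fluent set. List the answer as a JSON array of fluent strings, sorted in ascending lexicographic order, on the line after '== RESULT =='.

Compute (S \ del) ∪ add:
  pre ⊆ S: {clear(d), holding(g)} ⊆ S  — applicable
  S \ del = {clear(e)}
  ∪ add   = {clear(e), clear(g), handempty, on(g,d)}

== RESULT ==
["clear(e)", "clear(g)", "handempty", "on(g,d)"]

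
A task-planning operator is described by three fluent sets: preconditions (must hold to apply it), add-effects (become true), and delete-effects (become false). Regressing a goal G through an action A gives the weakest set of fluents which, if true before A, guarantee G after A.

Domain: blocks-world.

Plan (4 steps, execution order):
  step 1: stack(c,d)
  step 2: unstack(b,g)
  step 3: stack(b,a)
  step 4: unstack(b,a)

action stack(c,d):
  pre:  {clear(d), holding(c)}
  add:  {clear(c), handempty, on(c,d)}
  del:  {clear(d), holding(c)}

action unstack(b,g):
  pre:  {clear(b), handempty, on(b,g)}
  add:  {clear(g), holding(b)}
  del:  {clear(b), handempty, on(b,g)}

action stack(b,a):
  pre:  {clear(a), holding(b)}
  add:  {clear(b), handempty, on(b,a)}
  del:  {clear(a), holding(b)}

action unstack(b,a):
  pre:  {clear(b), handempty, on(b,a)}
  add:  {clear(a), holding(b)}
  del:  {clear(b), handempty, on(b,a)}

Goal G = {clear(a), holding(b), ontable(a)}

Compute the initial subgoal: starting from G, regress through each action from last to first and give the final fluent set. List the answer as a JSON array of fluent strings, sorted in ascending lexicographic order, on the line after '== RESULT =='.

Work backward from the goal:
  through step 4 (unstack(b,a)): drop {clear(a), holding(b)}, keep {ontable(a)}, require {clear(b), handempty, on(b,a)}
    → {clear(b), handempty, on(b,a), ontable(a)}
  through step 3 (stack(b,a)): drop {clear(b), handempty, on(b,a)}, keep {ontable(a)}, require {clear(a), holding(b)}
    → {clear(a), holding(b), ontable(a)}
  through step 2 (unstack(b,g)): drop {holding(b)}, keep {clear(a), ontable(a)}, require {clear(b), handempty, on(b,g)}
    → {clear(a), clear(b), handempty, on(b,g), ontable(a)}
  through step 1 (stack(c,d)): drop {handempty}, keep {clear(a), clear(b), on(b,g), ontable(a)}, require {clear(d), holding(c)}
    → {clear(a), clear(b), clear(d), holding(c), on(b,g), ontable(a)}

== RESULT ==
["clear(a)", "clear(b)", "clear(d)", "holding(c)", "on(b,g)", "ontable(a)"]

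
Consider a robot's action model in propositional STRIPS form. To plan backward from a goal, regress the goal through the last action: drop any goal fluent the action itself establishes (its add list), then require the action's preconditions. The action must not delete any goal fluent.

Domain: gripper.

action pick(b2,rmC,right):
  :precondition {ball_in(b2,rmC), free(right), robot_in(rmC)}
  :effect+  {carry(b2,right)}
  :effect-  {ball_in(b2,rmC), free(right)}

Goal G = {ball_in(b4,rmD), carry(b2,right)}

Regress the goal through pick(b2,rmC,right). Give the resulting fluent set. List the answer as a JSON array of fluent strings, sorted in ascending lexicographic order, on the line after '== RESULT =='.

Compute (G \ add) ∪ pre:
  G ∩ del = {}  (empty — regression defined)
  G \ add = {ball_in(b4,rmD), carry(b2,right)} \ {carry(b2,right)} = {ball_in(b4,rmD)}
  ∪ pre   = {ball_in(b4,rmD)} ∪ {ball_in(b2,rmC), free(right), robot_in(rmC)}
          = {ball_in(b2,rmC), ball_in(b4,rmD), free(right), robot_in(rmC)}

== RESULT ==
["ball_in(b2,rmC)", "ball_in(b4,rmD)", "free(right)", "robot_in(rmC)"]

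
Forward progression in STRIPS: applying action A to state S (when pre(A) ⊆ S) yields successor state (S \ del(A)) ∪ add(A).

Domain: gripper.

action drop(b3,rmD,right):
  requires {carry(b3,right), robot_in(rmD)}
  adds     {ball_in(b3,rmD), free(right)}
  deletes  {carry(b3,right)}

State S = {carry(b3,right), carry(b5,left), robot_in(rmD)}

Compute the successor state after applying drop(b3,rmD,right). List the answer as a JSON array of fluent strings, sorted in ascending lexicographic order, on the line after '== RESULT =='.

Progress:
  pre ⊆ S: {carry(b3,right), robot_in(rmD)} ⊆ S  — applicable
  S \ del = {carry(b5,left), robot_in(rmD)}
  ∪ add   = {ball_in(b3,rmD), carry(b5,left), free(right), robot_in(rmD)}

== RESULT ==
["ball_in(b3,rmD)", "carry(b5,left)", "free(right)", "robot_in(rmD)"]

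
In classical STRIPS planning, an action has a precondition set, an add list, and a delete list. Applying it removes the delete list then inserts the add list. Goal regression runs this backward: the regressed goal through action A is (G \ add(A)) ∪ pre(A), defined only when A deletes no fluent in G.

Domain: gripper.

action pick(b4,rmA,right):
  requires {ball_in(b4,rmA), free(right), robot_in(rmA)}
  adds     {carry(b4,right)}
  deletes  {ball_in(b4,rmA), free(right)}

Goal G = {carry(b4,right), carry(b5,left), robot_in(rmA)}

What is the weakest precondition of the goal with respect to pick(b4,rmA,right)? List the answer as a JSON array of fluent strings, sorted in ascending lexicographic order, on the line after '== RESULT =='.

Regress:
  G ∩ del = {}  (empty — regression defined)
  G \ add = {carry(b4,right), carry(b5,left), robot_in(rmA)} \ {carry(b4,right)} = {carry(b5,left), robot_in(rmA)}
  ∪ pre   = {carry(b5,left), robot_in(rmA)} ∪ {ball_in(b4,rmA), free(right), robot_in(rmA)}
          = {ball_in(b4,rmA), carry(b5,left), free(right), robot_in(rmA)}

== RESULT ==
["ball_in(b4,rmA)", "carry(b5,left)", "free(right)", "robot_in(rmA)"]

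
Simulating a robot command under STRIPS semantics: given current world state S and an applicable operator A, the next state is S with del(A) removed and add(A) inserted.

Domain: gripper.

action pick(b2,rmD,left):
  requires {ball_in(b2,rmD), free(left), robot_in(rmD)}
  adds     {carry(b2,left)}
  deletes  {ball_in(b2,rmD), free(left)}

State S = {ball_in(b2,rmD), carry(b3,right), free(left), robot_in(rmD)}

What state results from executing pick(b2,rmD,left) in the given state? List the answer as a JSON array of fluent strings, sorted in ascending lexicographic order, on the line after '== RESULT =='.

Progress:
  pre ⊆ S: {ball_in(b2,rmD), free(left), robot_in(rmD)} ⊆ S  — applicable
  S \ del = {carry(b3,right), robot_in(rmD)}
  ∪ add   = {carry(b2,left), carry(b3,right), robot_in(rmD)}

== RESULT ==
["carry(b2,left)", "carry(b3,right)", "robot_in(rmD)"]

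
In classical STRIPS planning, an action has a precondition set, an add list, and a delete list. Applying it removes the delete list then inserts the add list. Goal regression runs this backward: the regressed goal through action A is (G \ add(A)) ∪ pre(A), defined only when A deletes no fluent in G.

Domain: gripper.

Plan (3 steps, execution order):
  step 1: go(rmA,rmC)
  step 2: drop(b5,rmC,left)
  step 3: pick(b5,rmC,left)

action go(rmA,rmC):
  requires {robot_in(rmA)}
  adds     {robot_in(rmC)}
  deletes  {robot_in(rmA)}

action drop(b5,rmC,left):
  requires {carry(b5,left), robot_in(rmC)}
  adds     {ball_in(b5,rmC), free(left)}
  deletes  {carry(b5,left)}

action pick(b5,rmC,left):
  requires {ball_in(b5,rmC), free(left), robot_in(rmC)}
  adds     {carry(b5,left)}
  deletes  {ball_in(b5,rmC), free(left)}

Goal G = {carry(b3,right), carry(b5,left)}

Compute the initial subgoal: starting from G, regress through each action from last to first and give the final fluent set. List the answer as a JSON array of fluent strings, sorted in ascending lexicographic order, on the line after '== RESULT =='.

Work backward from the goal:
  through step 3 (pick(b5,rmC,left)): drop {carry(b5,left)}, keep {carry(b3,right)}, require {ball_in(b5,rmC), free(left), robot_in(rmC)}
    → {ball_in(b5,rmC), carry(b3,right), free(left), robot_in(rmC)}
  through step 2 (drop(b5,rmC,left)): drop {ball_in(b5,rmC), free(left)}, keep {carry(b3,right), robot_in(rmC)}, require {carry(b5,left), robot_in(rmC)}
    → {carry(b3,right), carry(b5,left), robot_in(rmC)}
  through step 1 (go(rmA,rmC)): drop {robot_in(rmC)}, keep {carry(b3,right), carry(b5,left)}, require {robot_in(rmA)}
    → {carry(b3,right), carry(b5,left), robot_in(rmA)}

== RESULT ==
["carry(b3,right)", "carry(b5,left)", "robot_in(rmA)"]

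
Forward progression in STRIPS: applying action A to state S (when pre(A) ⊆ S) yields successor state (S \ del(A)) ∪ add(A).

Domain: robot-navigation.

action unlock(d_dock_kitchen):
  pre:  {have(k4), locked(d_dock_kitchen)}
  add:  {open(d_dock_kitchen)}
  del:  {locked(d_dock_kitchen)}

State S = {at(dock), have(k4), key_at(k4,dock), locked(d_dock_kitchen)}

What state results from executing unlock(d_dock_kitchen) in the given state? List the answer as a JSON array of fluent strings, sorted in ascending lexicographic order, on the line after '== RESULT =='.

Progress:
  pre ⊆ S: {have(k4), locked(d_dock_kitchen)} ⊆ S  — applicable
  S \ del = {at(dock), have(k4), key_at(k4,dock)}
  ∪ add   = {at(dock), have(k4), key_at(k4,dock), open(d_dock_kitchen)}

== RESULT ==
["at(dock)", "have(k4)", "key_at(k4,dock)", "open(d_dock_kitchen)"]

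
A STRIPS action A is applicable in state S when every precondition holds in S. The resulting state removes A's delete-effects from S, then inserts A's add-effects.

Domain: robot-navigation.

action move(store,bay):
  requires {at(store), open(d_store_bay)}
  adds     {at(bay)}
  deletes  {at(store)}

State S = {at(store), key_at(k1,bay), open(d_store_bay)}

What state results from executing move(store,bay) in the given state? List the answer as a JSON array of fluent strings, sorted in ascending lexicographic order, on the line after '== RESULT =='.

Compute (S \ del) ∪ add:
  pre ⊆ S: {at(store), open(d_store_bay)} ⊆ S  — applicable
  S \ del = {key_at(k1,bay), open(d_store_bay)}
  ∪ add   = {at(bay), key_at(k1,bay), open(d_store_bay)}

== RESULT ==
["at(bay)", "key_at(k1,bay)", "open(d_store_bay)"]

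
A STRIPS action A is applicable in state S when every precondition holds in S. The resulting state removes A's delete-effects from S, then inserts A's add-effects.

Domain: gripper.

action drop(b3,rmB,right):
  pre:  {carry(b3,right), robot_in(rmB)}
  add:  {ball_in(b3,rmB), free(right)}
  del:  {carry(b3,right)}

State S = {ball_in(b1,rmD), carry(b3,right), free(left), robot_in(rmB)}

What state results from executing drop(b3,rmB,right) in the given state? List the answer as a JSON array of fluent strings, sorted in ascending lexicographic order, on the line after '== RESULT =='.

Progress:
  pre ⊆ S: {carry(b3,right), robot_in(rmB)} ⊆ S  — applicable
  S \ del = {ball_in(b1,rmD), free(left), robot_in(rmB)}
  ∪ add   = {ball_in(b1,rmD), ball_in(b3,rmB), free(left), free(right), robot_in(rmB)}

== RESULT ==
["ball_in(b1,rmD)", "ball_in(b3,rmB)", "free(left)", "free(right)", "robot_in(rmB)"]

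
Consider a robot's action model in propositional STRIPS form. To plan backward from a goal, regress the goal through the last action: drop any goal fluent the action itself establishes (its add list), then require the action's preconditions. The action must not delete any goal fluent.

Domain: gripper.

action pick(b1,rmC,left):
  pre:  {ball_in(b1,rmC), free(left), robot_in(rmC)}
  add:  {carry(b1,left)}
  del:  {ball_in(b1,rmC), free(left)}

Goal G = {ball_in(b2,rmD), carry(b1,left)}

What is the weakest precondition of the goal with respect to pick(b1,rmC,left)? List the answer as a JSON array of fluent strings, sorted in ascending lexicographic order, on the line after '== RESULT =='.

Regress:
  G ∩ del = {}  (empty — regression defined)
  G \ add = {ball_in(b2,rmD), carry(b1,left)} \ {carry(b1,left)} = {ball_in(b2,rmD)}
  ∪ pre   = {ball_in(b2,rmD)} ∪ {ball_in(b1,rmC), free(left), robot_in(rmC)}
          = {ball_in(b1,rmC), ball_in(b2,rmD), free(left), robot_in(rmC)}

== RESULT ==
["ball_in(b1,rmC)", "ball_in(b2,rmD)", "free(left)", "robot_in(rmC)"]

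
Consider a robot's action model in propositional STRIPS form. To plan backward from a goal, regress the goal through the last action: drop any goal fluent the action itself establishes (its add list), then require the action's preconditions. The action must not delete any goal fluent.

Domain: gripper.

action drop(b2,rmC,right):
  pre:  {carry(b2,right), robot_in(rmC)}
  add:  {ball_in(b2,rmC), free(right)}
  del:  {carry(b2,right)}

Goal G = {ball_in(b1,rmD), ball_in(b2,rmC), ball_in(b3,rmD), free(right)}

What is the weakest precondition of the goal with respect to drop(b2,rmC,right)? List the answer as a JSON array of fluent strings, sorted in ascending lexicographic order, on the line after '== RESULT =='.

Compute (G \ add) ∪ pre:
  G ∩ del = {}  (empty — regression defined)
  G \ add = {ball_in(b1,rmD), ball_in(b2,rmC), ball_in(b3,rmD), free(right)} \ {ball_in(b2,rmC), free(right)} = {ball_in(b1,rmD), ball_in(b3,rmD)}
  ∪ pre   = {ball_in(b1,rmD), ball_in(b3,rmD)} ∪ {carry(b2,right), robot_in(rmC)}
          = {ball_in(b1,rmD), ball_in(b3,rmD), carry(b2,right), robot_in(rmC)}

== RESULT ==
["ball_in(b1,rmD)", "ball_in(b3,rmD)", "carry(b2,right)", "robot_in(rmC)"]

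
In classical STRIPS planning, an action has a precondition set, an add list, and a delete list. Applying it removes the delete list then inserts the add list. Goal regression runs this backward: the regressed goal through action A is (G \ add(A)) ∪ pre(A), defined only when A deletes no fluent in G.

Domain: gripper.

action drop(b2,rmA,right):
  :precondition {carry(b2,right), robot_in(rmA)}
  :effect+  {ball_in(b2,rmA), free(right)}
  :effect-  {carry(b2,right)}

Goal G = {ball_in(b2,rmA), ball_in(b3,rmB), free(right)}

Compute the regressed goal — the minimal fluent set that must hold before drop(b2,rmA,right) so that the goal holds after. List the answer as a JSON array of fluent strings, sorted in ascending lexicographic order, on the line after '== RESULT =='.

Compute (G \ add) ∪ pre:
  G ∩ del = {}  (empty — regression defined)
  G \ add = {ball_in(b2,rmA), ball_in(b3,rmB), free(right)} \ {ball_in(b2,rmA), free(right)} = {ball_in(b3,rmB)}
  ∪ pre   = {ball_in(b3,rmB)} ∪ {carry(b2,right), robot_in(rmA)}
          = {ball_in(b3,rmB), carry(b2,right), robot_in(rmA)}

== RESULT ==
["ball_in(b3,rmB)", "carry(b2,right)", "robot_in(rmA)"]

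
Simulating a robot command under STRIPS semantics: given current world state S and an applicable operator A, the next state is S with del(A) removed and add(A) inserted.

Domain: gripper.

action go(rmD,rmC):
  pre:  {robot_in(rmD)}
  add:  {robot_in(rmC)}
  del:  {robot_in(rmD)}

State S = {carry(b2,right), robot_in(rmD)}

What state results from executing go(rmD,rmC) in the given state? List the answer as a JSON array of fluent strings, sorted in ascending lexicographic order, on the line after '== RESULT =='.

Progress:
  pre ⊆ S: {robot_in(rmD)} ⊆ S  — applicable
  S \ del = {carry(b2,right)}
  ∪ add   = {carry(b2,right), robot_in(rmC)}

== RESULT ==
["carry(b2,right)", "robot_in(rmC)"]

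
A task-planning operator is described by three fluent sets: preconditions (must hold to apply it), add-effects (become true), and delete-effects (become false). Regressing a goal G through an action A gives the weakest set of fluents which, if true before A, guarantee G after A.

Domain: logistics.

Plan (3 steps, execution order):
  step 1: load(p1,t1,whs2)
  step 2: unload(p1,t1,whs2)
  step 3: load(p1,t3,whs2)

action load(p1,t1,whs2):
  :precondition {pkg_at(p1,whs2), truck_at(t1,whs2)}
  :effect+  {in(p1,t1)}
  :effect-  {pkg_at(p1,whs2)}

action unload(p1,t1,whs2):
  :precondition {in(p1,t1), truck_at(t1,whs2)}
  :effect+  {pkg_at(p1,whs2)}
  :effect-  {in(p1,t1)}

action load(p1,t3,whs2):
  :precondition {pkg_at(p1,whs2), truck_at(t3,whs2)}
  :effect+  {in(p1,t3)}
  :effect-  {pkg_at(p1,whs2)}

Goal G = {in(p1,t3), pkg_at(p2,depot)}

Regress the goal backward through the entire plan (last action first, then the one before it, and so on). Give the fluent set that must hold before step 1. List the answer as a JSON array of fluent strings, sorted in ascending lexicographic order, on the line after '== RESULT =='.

Work backward from the goal:
  through step 3 (load(p1,t3,whs2)): drop {in(p1,t3)}, keep {pkg_at(p2,depot)}, require {pkg_at(p1,whs2), truck_at(t3,whs2)}
    → {pkg_at(p1,whs2), pkg_at(p2,depot), truck_at(t3,whs2)}
  through step 2 (unload(p1,t1,whs2)): drop {pkg_at(p1,whs2)}, keep {pkg_at(p2,depot), truck_at(t3,whs2)}, require {in(p1,t1), truck_at(t1,whs2)}
    → {in(p1,t1), pkg_at(p2,depot), truck_at(t1,whs2), truck_at(t3,whs2)}
  through step 1 (load(p1,t1,whs2)): drop {in(p1,t1)}, keep {pkg_at(p2,depot), truck_at(t1,whs2), truck_at(t3,whs2)}, require {pkg_at(p1,whs2), truck_at(t1,whs2)}
    → {pkg_at(p1,whs2), pkg_at(p2,depot), truck_at(t1,whs2), truck_at(t3,whs2)}

== RESULT ==
["pkg_at(p1,whs2)", "pkg_at(p2,depot)", "truck_at(t1,whs2)", "truck_at(t3,whs2)"]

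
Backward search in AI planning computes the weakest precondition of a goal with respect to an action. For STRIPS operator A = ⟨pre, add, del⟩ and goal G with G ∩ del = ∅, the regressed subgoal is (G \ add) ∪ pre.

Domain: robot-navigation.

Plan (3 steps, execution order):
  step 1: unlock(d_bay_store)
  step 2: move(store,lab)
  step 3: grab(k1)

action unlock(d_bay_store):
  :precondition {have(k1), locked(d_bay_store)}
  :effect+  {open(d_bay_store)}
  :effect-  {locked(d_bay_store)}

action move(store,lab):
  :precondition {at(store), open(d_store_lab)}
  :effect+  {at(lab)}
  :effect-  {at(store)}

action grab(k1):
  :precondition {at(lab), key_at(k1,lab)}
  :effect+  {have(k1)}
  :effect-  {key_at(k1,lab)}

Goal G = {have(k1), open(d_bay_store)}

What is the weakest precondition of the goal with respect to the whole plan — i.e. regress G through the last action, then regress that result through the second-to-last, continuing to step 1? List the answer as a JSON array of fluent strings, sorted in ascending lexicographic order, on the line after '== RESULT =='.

Regress step by step:
  through step 3 (grab(k1)): drop {have(k1)}, keep {open(d_bay_store)}, require {at(lab), key_at(k1,lab)}
    → {at(lab), key_at(k1,lab), open(d_bay_store)}
  through step 2 (move(store,lab)): drop {at(lab)}, keep {key_at(k1,lab), open(d_bay_store)}, require {at(store), open(d_store_lab)}
    → {at(store), key_at(k1,lab), open(d_bay_store), open(d_store_lab)}
  through step 1 (unlock(d_bay_store)): drop {open(d_bay_store)}, keep {at(store), key_at(k1,lab), open(d_store_lab)}, require {have(k1), locked(d_bay_store)}
    → {at(store), have(k1), key_at(k1,lab), locked(d_bay_store), open(d_store_lab)}

== RESULT ==
["at(store)", "have(k1)", "key_at(k1,lab)", "locked(d_bay_store)", "open(d_store_lab)"]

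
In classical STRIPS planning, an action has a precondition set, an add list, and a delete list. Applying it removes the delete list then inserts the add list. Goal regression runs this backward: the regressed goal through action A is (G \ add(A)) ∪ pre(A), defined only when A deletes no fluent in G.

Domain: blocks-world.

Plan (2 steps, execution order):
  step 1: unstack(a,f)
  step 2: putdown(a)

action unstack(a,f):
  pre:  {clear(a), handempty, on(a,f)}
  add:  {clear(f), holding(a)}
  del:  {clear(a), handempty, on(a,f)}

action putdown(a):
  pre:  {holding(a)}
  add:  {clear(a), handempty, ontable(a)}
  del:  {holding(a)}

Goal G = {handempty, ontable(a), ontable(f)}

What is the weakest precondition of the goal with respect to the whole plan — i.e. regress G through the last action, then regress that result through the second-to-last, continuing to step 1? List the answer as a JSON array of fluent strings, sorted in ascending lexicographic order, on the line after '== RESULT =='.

Work backward from the goal:
  through step 2 (putdown(a)): drop {handempty, ontable(a)}, keep {ontable(f)}, require {holding(a)}
    → {holding(a), ontable(f)}
  through step 1 (unstack(a,f)): drop {holding(a)}, keep {ontable(f)}, require {clear(a), handempty, on(a,f)}
    → {clear(a), handempty, on(a,f), ontable(f)}

== RESULT ==
["clear(a)", "handempty", "on(a,f)", "ontable(f)"]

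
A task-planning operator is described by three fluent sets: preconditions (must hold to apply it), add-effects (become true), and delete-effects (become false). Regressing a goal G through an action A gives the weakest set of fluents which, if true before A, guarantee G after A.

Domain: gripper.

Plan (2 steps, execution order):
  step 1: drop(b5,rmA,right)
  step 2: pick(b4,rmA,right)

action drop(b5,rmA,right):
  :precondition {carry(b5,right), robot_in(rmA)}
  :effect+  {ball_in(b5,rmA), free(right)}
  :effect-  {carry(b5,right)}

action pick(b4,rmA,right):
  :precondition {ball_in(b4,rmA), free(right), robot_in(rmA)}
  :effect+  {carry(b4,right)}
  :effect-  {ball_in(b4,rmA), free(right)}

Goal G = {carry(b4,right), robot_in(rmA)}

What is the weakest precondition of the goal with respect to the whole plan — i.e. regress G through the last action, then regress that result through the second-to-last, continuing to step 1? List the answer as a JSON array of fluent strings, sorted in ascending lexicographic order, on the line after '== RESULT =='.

Work backward from the goal:
  through step 2 (pick(b4,rmA,right)): drop {carry(b4,right)}, keep {robot_in(rmA)}, require {ball_in(b4,rmA), free(right), robot_in(rmA)}
    → {ball_in(b4,rmA), free(right), robot_in(rmA)}
  through step 1 (drop(b5,rmA,right)): drop {free(right)}, keep {ball_in(b4,rmA), robot_in(rmA)}, require {carry(b5,right), robot_in(rmA)}
    → {ball_in(b4,rmA), carry(b5,right), robot_in(rmA)}

== RESULT ==
["ball_in(b4,rmA)", "carry(b5,right)", "robot_in(rmA)"]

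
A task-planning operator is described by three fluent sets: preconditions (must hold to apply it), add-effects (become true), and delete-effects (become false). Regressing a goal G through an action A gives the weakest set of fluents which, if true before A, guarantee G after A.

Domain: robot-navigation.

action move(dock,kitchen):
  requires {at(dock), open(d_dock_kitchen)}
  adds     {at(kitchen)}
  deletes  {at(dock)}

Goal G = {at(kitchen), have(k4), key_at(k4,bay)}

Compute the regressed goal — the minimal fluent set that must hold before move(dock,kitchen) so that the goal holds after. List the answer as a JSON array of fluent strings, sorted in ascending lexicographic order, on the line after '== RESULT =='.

Regress:
  G ∩ del = {}  (empty — regression defined)
  G \ add = {at(kitchen), have(k4), key_at(k4,bay)} \ {at(kitchen)} = {have(k4), key_at(k4,bay)}
  ∪ pre   = {have(k4), key_at(k4,bay)} ∪ {at(dock), open(d_dock_kitchen)}
          = {at(dock), have(k4), key_at(k4,bay), open(d_dock_kitchen)}

== RESULT ==
["at(dock)", "have(k4)", "key_at(k4,bay)", "open(d_dock_kitchen)"]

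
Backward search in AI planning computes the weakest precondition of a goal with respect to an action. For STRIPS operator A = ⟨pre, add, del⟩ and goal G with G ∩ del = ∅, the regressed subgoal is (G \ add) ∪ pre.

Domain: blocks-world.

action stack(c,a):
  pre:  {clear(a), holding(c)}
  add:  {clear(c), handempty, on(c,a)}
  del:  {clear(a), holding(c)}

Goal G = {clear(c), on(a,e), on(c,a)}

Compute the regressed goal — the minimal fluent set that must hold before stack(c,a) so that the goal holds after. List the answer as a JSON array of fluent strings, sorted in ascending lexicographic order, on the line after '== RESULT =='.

Compute (G \ add) ∪ pre:
  G ∩ del = {}  (empty — regression defined)
  G \ add = {clear(c), on(a,e), on(c,a)} \ {clear(c), handempty, on(c,a)} = {on(a,e)}
  ∪ pre   = {on(a,e)} ∪ {clear(a), holding(c)}
          = {clear(a), holding(c), on(a,e)}

== RESULT ==
["clear(a)", "holding(c)", "on(a,e)"]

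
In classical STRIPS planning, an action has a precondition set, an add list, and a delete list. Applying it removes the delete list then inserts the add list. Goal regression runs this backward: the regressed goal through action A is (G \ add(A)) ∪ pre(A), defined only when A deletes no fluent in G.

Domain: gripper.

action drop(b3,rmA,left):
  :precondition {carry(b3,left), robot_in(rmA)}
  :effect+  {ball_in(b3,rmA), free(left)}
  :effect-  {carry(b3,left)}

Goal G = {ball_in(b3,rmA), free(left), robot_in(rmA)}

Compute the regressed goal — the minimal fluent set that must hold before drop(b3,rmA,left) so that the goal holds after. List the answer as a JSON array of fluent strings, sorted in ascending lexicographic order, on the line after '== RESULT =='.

Compute (G \ add) ∪ pre:
  G ∩ del = {}  (empty — regression defined)
  G \ add = {ball_in(b3,rmA), free(left), robot_in(rmA)} \ {ball_in(b3,rmA), free(left)} = {robot_in(rmA)}
  ∪ pre   = {robot_in(rmA)} ∪ {carry(b3,left), robot_in(rmA)}
          = {carry(b3,left), robot_in(rmA)}

== RESULT ==
["carry(b3,left)", "robot_in(rmA)"]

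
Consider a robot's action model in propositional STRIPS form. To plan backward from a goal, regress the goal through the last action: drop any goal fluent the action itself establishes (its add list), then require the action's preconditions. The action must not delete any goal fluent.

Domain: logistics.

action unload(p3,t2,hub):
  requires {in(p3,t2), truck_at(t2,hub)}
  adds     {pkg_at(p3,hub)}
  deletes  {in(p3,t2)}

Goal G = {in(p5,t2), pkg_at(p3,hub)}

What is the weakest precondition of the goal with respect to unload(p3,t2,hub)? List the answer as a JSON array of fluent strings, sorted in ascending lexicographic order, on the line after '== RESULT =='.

Compute (G \ add) ∪ pre:
  G ∩ del = {}  (empty — regression defined)
  G \ add = {in(p5,t2), pkg_at(p3,hub)} \ {pkg_at(p3,hub)} = {in(p5,t2)}
  ∪ pre   = {in(p5,t2)} ∪ {in(p3,t2), truck_at(t2,hub)}
          = {in(p3,t2), in(p5,t2), truck_at(t2,hub)}

== RESULT ==
["in(p3,t2)", "in(p5,t2)", "truck_at(t2,hub)"]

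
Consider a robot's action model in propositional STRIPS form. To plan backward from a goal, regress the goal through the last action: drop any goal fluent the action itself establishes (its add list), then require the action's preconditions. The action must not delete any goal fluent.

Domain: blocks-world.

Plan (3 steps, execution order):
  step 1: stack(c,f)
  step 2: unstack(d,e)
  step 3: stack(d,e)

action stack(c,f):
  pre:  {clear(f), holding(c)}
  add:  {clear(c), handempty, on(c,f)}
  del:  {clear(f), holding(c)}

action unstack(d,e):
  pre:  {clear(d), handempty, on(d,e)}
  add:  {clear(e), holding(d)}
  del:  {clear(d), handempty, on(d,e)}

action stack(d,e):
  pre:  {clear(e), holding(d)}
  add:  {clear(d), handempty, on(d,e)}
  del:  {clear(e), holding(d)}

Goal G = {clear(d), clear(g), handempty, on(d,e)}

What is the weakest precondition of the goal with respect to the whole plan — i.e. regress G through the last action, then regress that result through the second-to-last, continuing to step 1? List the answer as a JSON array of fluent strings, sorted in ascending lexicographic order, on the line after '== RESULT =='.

Regress step by step:
  through step 3 (stack(d,e)): drop {clear(d), handempty, on(d,e)}, keep {clear(g)}, require {clear(e), holding(d)}
    → {clear(e), clear(g), holding(d)}
  through step 2 (unstack(d,e)): drop {clear(e), holding(d)}, keep {clear(g)}, require {clear(d), handempty, on(d,e)}
    → {clear(d), clear(g), handempty, on(d,e)}
  through step 1 (stack(c,f)): drop {handempty}, keep {clear(d), clear(g), on(d,e)}, require {clear(f), holding(c)}
    → {clear(d), clear(f), clear(g), holding(c), on(d,e)}

== RESULT ==
["clear(d)", "clear(f)", "clear(g)", "holding(c)", "on(d,e)"]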